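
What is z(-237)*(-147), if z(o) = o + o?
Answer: 69678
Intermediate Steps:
z(o) = 2*o
z(-237)*(-147) = (2*(-237))*(-147) = -474*(-147) = 69678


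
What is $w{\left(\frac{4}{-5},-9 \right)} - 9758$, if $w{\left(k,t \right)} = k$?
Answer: $- \frac{48794}{5} \approx -9758.8$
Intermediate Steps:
$w{\left(\frac{4}{-5},-9 \right)} - 9758 = \frac{4}{-5} - 9758 = 4 \left(- \frac{1}{5}\right) - 9758 = - \frac{4}{5} - 9758 = - \frac{48794}{5}$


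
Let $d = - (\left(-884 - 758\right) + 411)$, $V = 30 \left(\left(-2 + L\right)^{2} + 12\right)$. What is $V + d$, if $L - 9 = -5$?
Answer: $1711$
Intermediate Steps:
$L = 4$ ($L = 9 - 5 = 4$)
$V = 480$ ($V = 30 \left(\left(-2 + 4\right)^{2} + 12\right) = 30 \left(2^{2} + 12\right) = 30 \left(4 + 12\right) = 30 \cdot 16 = 480$)
$d = 1231$ ($d = - (-1642 + 411) = \left(-1\right) \left(-1231\right) = 1231$)
$V + d = 480 + 1231 = 1711$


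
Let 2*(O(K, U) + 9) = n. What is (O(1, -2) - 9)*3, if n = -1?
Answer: -111/2 ≈ -55.500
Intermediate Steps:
O(K, U) = -19/2 (O(K, U) = -9 + (½)*(-1) = -9 - ½ = -19/2)
(O(1, -2) - 9)*3 = (-19/2 - 9)*3 = -37/2*3 = -111/2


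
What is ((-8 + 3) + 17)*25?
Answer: 300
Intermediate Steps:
((-8 + 3) + 17)*25 = (-5 + 17)*25 = 12*25 = 300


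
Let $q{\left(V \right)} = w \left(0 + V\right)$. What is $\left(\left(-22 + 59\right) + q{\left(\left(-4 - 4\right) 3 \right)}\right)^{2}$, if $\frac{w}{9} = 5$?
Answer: $1087849$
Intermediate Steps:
$w = 45$ ($w = 9 \cdot 5 = 45$)
$q{\left(V \right)} = 45 V$ ($q{\left(V \right)} = 45 \left(0 + V\right) = 45 V$)
$\left(\left(-22 + 59\right) + q{\left(\left(-4 - 4\right) 3 \right)}\right)^{2} = \left(\left(-22 + 59\right) + 45 \left(-4 - 4\right) 3\right)^{2} = \left(37 + 45 \left(\left(-8\right) 3\right)\right)^{2} = \left(37 + 45 \left(-24\right)\right)^{2} = \left(37 - 1080\right)^{2} = \left(-1043\right)^{2} = 1087849$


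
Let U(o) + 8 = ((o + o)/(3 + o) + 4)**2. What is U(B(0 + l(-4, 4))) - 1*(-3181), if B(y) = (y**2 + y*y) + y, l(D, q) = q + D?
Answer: 3189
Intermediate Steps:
l(D, q) = D + q
B(y) = y + 2*y**2 (B(y) = (y**2 + y**2) + y = 2*y**2 + y = y + 2*y**2)
U(o) = -8 + (4 + 2*o/(3 + o))**2 (U(o) = -8 + ((o + o)/(3 + o) + 4)**2 = -8 + ((2*o)/(3 + o) + 4)**2 = -8 + (2*o/(3 + o) + 4)**2 = -8 + (4 + 2*o/(3 + o))**2)
U(B(0 + l(-4, 4))) - 1*(-3181) = (-8 + 36*(2 + (0 + (-4 + 4))*(1 + 2*(0 + (-4 + 4))))**2/(3 + (0 + (-4 + 4))*(1 + 2*(0 + (-4 + 4))))**2) - 1*(-3181) = (-8 + 36*(2 + (0 + 0)*(1 + 2*(0 + 0)))**2/(3 + (0 + 0)*(1 + 2*(0 + 0)))**2) + 3181 = (-8 + 36*(2 + 0*(1 + 2*0))**2/(3 + 0*(1 + 2*0))**2) + 3181 = (-8 + 36*(2 + 0*(1 + 0))**2/(3 + 0*(1 + 0))**2) + 3181 = (-8 + 36*(2 + 0*1)**2/(3 + 0*1)**2) + 3181 = (-8 + 36*(2 + 0)**2/(3 + 0)**2) + 3181 = (-8 + 36*2**2/3**2) + 3181 = (-8 + 36*4*(1/9)) + 3181 = (-8 + 16) + 3181 = 8 + 3181 = 3189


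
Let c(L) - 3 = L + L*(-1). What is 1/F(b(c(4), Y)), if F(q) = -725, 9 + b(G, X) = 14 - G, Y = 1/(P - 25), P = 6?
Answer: -1/725 ≈ -0.0013793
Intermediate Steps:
Y = -1/19 (Y = 1/(6 - 25) = 1/(-19) = -1/19 ≈ -0.052632)
c(L) = 3 (c(L) = 3 + (L + L*(-1)) = 3 + (L - L) = 3 + 0 = 3)
b(G, X) = 5 - G (b(G, X) = -9 + (14 - G) = 5 - G)
1/F(b(c(4), Y)) = 1/(-725) = -1/725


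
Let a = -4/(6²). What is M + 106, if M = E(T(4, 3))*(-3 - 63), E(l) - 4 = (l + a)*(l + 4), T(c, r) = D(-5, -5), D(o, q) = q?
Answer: -1486/3 ≈ -495.33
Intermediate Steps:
T(c, r) = -5
a = -⅑ (a = -4/36 = -4*1/36 = -⅑ ≈ -0.11111)
E(l) = 4 + (4 + l)*(-⅑ + l) (E(l) = 4 + (l - ⅑)*(l + 4) = 4 + (-⅑ + l)*(4 + l) = 4 + (4 + l)*(-⅑ + l))
M = -1804/3 (M = (32/9 + (-5)² + (35/9)*(-5))*(-3 - 63) = (32/9 + 25 - 175/9)*(-66) = (82/9)*(-66) = -1804/3 ≈ -601.33)
M + 106 = -1804/3 + 106 = -1486/3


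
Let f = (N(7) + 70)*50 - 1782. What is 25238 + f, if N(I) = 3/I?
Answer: 188842/7 ≈ 26977.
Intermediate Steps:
f = 12176/7 (f = (3/7 + 70)*50 - 1782 = (493/7)*50 - 1782 = 24650/7 - 1782 = 12176/7 ≈ 1739.4)
25238 + f = 25238 + 12176/7 = 188842/7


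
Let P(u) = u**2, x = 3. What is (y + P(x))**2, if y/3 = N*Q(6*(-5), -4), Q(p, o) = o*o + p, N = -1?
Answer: 2601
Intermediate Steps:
Q(p, o) = p + o**2 (Q(p, o) = o**2 + p = p + o**2)
y = 42 (y = 3*(-(6*(-5) + (-4)**2)) = 3*(-(-30 + 16)) = 3*(-1*(-14)) = 3*14 = 42)
(y + P(x))**2 = (42 + 3**2)**2 = (42 + 9)**2 = 51**2 = 2601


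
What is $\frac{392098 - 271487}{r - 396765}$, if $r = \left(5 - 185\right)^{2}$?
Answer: $- \frac{120611}{364365} \approx -0.33102$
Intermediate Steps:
$r = 32400$ ($r = \left(-180\right)^{2} = 32400$)
$\frac{392098 - 271487}{r - 396765} = \frac{392098 - 271487}{32400 - 396765} = \frac{120611}{-364365} = 120611 \left(- \frac{1}{364365}\right) = - \frac{120611}{364365}$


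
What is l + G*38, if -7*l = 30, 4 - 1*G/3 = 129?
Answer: -99780/7 ≈ -14254.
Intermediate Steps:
G = -375 (G = 12 - 3*129 = 12 - 387 = -375)
l = -30/7 (l = -⅐*30 = -30/7 ≈ -4.2857)
l + G*38 = -30/7 - 375*38 = -30/7 - 14250 = -99780/7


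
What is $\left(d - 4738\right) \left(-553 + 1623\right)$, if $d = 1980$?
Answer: $-2951060$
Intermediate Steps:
$\left(d - 4738\right) \left(-553 + 1623\right) = \left(1980 - 4738\right) \left(-553 + 1623\right) = \left(-2758\right) 1070 = -2951060$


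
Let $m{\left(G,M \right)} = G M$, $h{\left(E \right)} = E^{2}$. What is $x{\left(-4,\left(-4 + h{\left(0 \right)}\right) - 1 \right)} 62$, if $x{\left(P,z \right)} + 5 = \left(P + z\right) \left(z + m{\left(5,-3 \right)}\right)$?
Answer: $10850$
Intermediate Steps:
$x{\left(P,z \right)} = -5 + \left(-15 + z\right) \left(P + z\right)$ ($x{\left(P,z \right)} = -5 + \left(P + z\right) \left(z + 5 \left(-3\right)\right) = -5 + \left(P + z\right) \left(z - 15\right) = -5 + \left(P + z\right) \left(-15 + z\right) = -5 + \left(-15 + z\right) \left(P + z\right)$)
$x{\left(-4,\left(-4 + h{\left(0 \right)}\right) - 1 \right)} 62 = \left(-5 + \left(\left(-4 + 0^{2}\right) - 1\right)^{2} - -60 - 15 \left(\left(-4 + 0^{2}\right) - 1\right) - 4 \left(\left(-4 + 0^{2}\right) - 1\right)\right) 62 = \left(-5 + \left(\left(-4 + 0\right) - 1\right)^{2} + 60 - 15 \left(\left(-4 + 0\right) - 1\right) - 4 \left(\left(-4 + 0\right) - 1\right)\right) 62 = \left(-5 + \left(-4 - 1\right)^{2} + 60 - 15 \left(-4 - 1\right) - 4 \left(-4 - 1\right)\right) 62 = \left(-5 + \left(-5\right)^{2} + 60 - -75 - -20\right) 62 = \left(-5 + 25 + 60 + 75 + 20\right) 62 = 175 \cdot 62 = 10850$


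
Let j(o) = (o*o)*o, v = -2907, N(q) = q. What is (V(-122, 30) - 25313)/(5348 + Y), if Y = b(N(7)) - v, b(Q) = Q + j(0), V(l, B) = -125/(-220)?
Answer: -371249/121176 ≈ -3.0637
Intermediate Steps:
V(l, B) = 25/44 (V(l, B) = -125*(-1/220) = 25/44)
j(o) = o**3 (j(o) = o**2*o = o**3)
b(Q) = Q (b(Q) = Q + 0**3 = Q + 0 = Q)
Y = 2914 (Y = 7 - 1*(-2907) = 7 + 2907 = 2914)
(V(-122, 30) - 25313)/(5348 + Y) = (25/44 - 25313)/(5348 + 2914) = -1113747/44/8262 = -1113747/44*1/8262 = -371249/121176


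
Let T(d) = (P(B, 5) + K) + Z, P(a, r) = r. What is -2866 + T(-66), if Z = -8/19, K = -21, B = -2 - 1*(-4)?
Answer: -54766/19 ≈ -2882.4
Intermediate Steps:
B = 2 (B = -2 + 4 = 2)
Z = -8/19 (Z = -8*1/19 = -8/19 ≈ -0.42105)
T(d) = -312/19 (T(d) = (5 - 21) - 8/19 = -16 - 8/19 = -312/19)
-2866 + T(-66) = -2866 - 312/19 = -54766/19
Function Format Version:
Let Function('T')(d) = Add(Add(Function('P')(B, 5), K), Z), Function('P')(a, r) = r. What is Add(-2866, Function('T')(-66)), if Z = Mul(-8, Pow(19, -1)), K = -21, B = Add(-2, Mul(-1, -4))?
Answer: Rational(-54766, 19) ≈ -2882.4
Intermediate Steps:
B = 2 (B = Add(-2, 4) = 2)
Z = Rational(-8, 19) (Z = Mul(-8, Rational(1, 19)) = Rational(-8, 19) ≈ -0.42105)
Function('T')(d) = Rational(-312, 19) (Function('T')(d) = Add(Add(5, -21), Rational(-8, 19)) = Add(-16, Rational(-8, 19)) = Rational(-312, 19))
Add(-2866, Function('T')(-66)) = Add(-2866, Rational(-312, 19)) = Rational(-54766, 19)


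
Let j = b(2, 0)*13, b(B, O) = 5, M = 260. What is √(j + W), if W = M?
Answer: 5*√13 ≈ 18.028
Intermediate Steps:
j = 65 (j = 5*13 = 65)
W = 260
√(j + W) = √(65 + 260) = √325 = 5*√13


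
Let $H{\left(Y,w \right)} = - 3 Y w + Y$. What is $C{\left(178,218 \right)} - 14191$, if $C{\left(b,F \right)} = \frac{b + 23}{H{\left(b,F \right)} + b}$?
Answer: $- \frac{1646950897}{116056} \approx -14191.0$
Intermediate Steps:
$H{\left(Y,w \right)} = Y - 3 Y w$ ($H{\left(Y,w \right)} = - 3 Y w + Y = Y - 3 Y w$)
$C{\left(b,F \right)} = \frac{23 + b}{b + b \left(1 - 3 F\right)}$ ($C{\left(b,F \right)} = \frac{b + 23}{b \left(1 - 3 F\right) + b} = \frac{23 + b}{b + b \left(1 - 3 F\right)}$)
$C{\left(178,218 \right)} - 14191 = \frac{-23 - 178}{178 \left(-2 + 3 \cdot 218\right)} - 14191 = \frac{-23 - 178}{178 \left(-2 + 654\right)} - 14191 = \frac{1}{178} \cdot \frac{1}{652} \left(-201\right) - 14191 = - \frac{201}{116056} - 14191 = - \frac{1646950897}{116056}$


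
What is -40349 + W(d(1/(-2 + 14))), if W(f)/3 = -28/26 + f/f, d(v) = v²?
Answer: -524540/13 ≈ -40349.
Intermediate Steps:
W(f) = -3/13 (W(f) = 3*(-28/26 + f/f) = 3*(-28*1/26 + 1) = 3*(-14/13 + 1) = 3*(-1/13) = -3/13)
-40349 + W(d(1/(-2 + 14))) = -40349 - 3/13 = -524540/13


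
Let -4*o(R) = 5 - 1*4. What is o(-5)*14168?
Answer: -3542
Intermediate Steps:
o(R) = -¼ (o(R) = -(5 - 1*4)/4 = -(5 - 4)/4 = -¼*1 = -¼)
o(-5)*14168 = -¼*14168 = -3542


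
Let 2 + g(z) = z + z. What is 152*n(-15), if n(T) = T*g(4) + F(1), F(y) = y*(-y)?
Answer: -13832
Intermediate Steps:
F(y) = -y**2
g(z) = -2 + 2*z (g(z) = -2 + (z + z) = -2 + 2*z)
n(T) = -1 + 6*T (n(T) = T*(-2 + 2*4) - 1*1**2 = T*(-2 + 8) - 1*1 = T*6 - 1 = 6*T - 1 = -1 + 6*T)
152*n(-15) = 152*(-1 + 6*(-15)) = 152*(-1 - 90) = 152*(-91) = -13832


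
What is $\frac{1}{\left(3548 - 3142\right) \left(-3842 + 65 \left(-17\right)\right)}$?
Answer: $- \frac{1}{2008482} \approx -4.9789 \cdot 10^{-7}$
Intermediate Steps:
$\frac{1}{\left(3548 - 3142\right) \left(-3842 + 65 \left(-17\right)\right)} = \frac{1}{406 \left(-3842 - 1105\right)} = \frac{1}{406 \left(-4947\right)} = \frac{1}{-2008482} = - \frac{1}{2008482}$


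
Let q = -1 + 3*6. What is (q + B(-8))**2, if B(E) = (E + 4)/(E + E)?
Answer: 4761/16 ≈ 297.56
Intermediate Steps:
B(E) = (4 + E)/(2*E) (B(E) = (4 + E)/((2*E)) = (4 + E)*(1/(2*E)) = (4 + E)/(2*E))
q = 17 (q = -1 + 18 = 17)
(q + B(-8))**2 = (17 + (1/2)*(4 - 8)/(-8))**2 = (17 + (1/2)*(-1/8)*(-4))**2 = (17 + 1/4)**2 = (69/4)**2 = 4761/16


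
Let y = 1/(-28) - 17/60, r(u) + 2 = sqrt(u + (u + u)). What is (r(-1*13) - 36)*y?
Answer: 1273/105 - 67*I*sqrt(39)/210 ≈ 12.124 - 1.9925*I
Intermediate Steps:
r(u) = -2 + sqrt(3)*sqrt(u) (r(u) = -2 + sqrt(u + (u + u)) = -2 + sqrt(u + 2*u) = -2 + sqrt(3*u) = -2 + sqrt(3)*sqrt(u))
y = -67/210 (y = 1*(-1/28) - 17*1/60 = -1/28 - 17/60 = -67/210 ≈ -0.31905)
(r(-1*13) - 36)*y = ((-2 + sqrt(3)*sqrt(-1*13)) - 36)*(-67/210) = ((-2 + sqrt(3)*sqrt(-13)) - 36)*(-67/210) = ((-2 + sqrt(3)*(I*sqrt(13))) - 36)*(-67/210) = ((-2 + I*sqrt(39)) - 36)*(-67/210) = (-38 + I*sqrt(39))*(-67/210) = 1273/105 - 67*I*sqrt(39)/210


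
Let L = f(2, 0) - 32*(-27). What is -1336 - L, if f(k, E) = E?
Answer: -2200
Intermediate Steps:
L = 864 (L = 0 - 32*(-27) = 0 + 864 = 864)
-1336 - L = -1336 - 1*864 = -1336 - 864 = -2200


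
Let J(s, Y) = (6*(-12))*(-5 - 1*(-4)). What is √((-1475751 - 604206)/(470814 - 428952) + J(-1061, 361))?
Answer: √4344843026/13954 ≈ 4.7238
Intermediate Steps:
J(s, Y) = 72 (J(s, Y) = -72*(-5 + 4) = -72*(-1) = 72)
√((-1475751 - 604206)/(470814 - 428952) + J(-1061, 361)) = √((-1475751 - 604206)/(470814 - 428952) + 72) = √(-2079957/41862 + 72) = √(-2079957*1/41862 + 72) = √(-693319/13954 + 72) = √(311369/13954) = √4344843026/13954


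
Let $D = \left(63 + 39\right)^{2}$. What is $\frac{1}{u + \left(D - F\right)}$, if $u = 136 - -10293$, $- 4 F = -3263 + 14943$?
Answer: $\frac{1}{23753} \approx 4.21 \cdot 10^{-5}$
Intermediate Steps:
$F = -2920$ ($F = - \frac{-3263 + 14943}{4} = \left(- \frac{1}{4}\right) 11680 = -2920$)
$D = 10404$ ($D = 102^{2} = 10404$)
$u = 10429$ ($u = 136 + 10293 = 10429$)
$\frac{1}{u + \left(D - F\right)} = \frac{1}{10429 + \left(10404 - -2920\right)} = \frac{1}{10429 + \left(10404 + 2920\right)} = \frac{1}{10429 + 13324} = \frac{1}{23753}$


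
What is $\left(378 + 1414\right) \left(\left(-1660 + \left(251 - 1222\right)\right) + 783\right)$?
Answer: $-3311616$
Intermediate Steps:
$\left(378 + 1414\right) \left(\left(-1660 + \left(251 - 1222\right)\right) + 783\right) = 1792 \left(\left(-1660 + \left(251 - 1222\right)\right) + 783\right) = 1792 \left(\left(-1660 - 971\right) + 783\right) = 1792 \left(-2631 + 783\right) = 1792 \left(-1848\right) = -3311616$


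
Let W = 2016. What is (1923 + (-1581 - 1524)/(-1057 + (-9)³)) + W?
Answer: 7038159/1786 ≈ 3940.7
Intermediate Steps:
(1923 + (-1581 - 1524)/(-1057 + (-9)³)) + W = (1923 + (-1581 - 1524)/(-1057 + (-9)³)) + 2016 = (1923 - 3105/(-1057 - 729)) + 2016 = (1923 - 3105/(-1786)) + 2016 = (1923 - 3105*(-1/1786)) + 2016 = (1923 + 3105/1786) + 2016 = 3437583/1786 + 2016 = 7038159/1786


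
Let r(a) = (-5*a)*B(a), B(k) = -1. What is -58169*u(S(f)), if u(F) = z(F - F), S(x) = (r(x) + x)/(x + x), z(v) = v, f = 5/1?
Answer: 0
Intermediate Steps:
f = 5 (f = 5*1 = 5)
r(a) = 5*a (r(a) = -5*a*(-1) = 5*a)
S(x) = 3 (S(x) = (5*x + x)/(x + x) = (6*x)/((2*x)) = (6*x)*(1/(2*x)) = 3)
u(F) = 0 (u(F) = F - F = 0)
-58169*u(S(f)) = -58169*0 = 0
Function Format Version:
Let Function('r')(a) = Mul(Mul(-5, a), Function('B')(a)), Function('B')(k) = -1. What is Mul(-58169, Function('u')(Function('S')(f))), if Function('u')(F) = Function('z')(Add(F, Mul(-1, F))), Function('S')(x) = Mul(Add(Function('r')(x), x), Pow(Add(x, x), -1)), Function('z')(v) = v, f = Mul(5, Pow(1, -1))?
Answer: 0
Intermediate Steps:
f = 5 (f = Mul(5, 1) = 5)
Function('r')(a) = Mul(5, a) (Function('r')(a) = Mul(Mul(-5, a), -1) = Mul(5, a))
Function('S')(x) = 3 (Function('S')(x) = Mul(Add(Mul(5, x), x), Pow(Add(x, x), -1)) = Mul(Mul(6, x), Pow(Mul(2, x), -1)) = Mul(Mul(6, x), Mul(Rational(1, 2), Pow(x, -1))) = 3)
Function('u')(F) = 0 (Function('u')(F) = Add(F, Mul(-1, F)) = 0)
Mul(-58169, Function('u')(Function('S')(f))) = Mul(-58169, 0) = 0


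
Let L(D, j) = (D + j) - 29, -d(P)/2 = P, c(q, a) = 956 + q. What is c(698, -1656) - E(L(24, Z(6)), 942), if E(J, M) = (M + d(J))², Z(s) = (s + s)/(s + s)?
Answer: -900846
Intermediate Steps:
d(P) = -2*P
Z(s) = 1 (Z(s) = (2*s)/((2*s)) = (2*s)*(1/(2*s)) = 1)
L(D, j) = -29 + D + j
E(J, M) = (M - 2*J)²
c(698, -1656) - E(L(24, Z(6)), 942) = (956 + 698) - (-1*942 + 2*(-29 + 24 + 1))² = 1654 - (-942 + 2*(-4))² = 1654 - (-942 - 8)² = 1654 - 1*(-950)² = 1654 - 1*902500 = 1654 - 902500 = -900846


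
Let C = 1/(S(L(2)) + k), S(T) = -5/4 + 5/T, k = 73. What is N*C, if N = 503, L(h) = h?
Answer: 2012/297 ≈ 6.7744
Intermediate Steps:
S(T) = -5/4 + 5/T (S(T) = -5*¼ + 5/T = -5/4 + 5/T)
C = 4/297 (C = 1/((-5/4 + 5/2) + 73) = 1/(5/4 + 73) = 1/(297/4) = 4/297 ≈ 0.013468)
N*C = 503*(4/297) = 2012/297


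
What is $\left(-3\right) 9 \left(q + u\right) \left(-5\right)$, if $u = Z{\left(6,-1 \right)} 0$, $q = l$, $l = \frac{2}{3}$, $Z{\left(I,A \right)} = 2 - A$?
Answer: $90$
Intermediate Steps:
$l = \frac{2}{3}$ ($l = 2 \cdot \frac{1}{3} = \frac{2}{3} \approx 0.66667$)
$q = \frac{2}{3} \approx 0.66667$
$u = 0$ ($u = \left(2 - -1\right) 0 = \left(2 + 1\right) 0 = 3 \cdot 0 = 0$)
$\left(-3\right) 9 \left(q + u\right) \left(-5\right) = \left(-3\right) 9 \left(\frac{2}{3} + 0\right) \left(-5\right) = - 27 \cdot \frac{2}{3} \left(-5\right) = \left(-27\right) \left(- \frac{10}{3}\right) = 90$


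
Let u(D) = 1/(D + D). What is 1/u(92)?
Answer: 184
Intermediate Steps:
u(D) = 1/(2*D)
1/u(92) = 1/((½)/92) = 1/((½)*(1/92)) = 1/(1/184) = 184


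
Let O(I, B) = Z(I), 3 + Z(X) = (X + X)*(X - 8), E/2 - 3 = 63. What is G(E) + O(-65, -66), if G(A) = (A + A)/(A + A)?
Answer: 9488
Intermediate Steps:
E = 132 (E = 6 + 2*63 = 6 + 126 = 132)
Z(X) = -3 + 2*X*(-8 + X) (Z(X) = -3 + (X + X)*(X - 8) = -3 + (2*X)*(-8 + X) = -3 + 2*X*(-8 + X))
G(A) = 1 (G(A) = (2*A)/((2*A)) = (2*A)*(1/(2*A)) = 1)
O(I, B) = -3 - 16*I + 2*I²
G(E) + O(-65, -66) = 1 + (-3 - 16*(-65) + 2*(-65)²) = 1 + (-3 + 1040 + 2*4225) = 1 + (-3 + 1040 + 8450) = 1 + 9487 = 9488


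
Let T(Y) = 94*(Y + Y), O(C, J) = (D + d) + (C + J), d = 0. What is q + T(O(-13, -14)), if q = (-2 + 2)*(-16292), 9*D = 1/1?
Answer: -45496/9 ≈ -5055.1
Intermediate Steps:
D = 1/9 (D = (1/9)/1 = (1/9)*1 = 1/9 ≈ 0.11111)
O(C, J) = 1/9 + C + J (O(C, J) = (1/9 + 0) + (C + J) = 1/9 + (C + J) = 1/9 + C + J)
T(Y) = 188*Y (T(Y) = 94*(2*Y) = 188*Y)
q = 0 (q = 0*(-16292) = 0)
q + T(O(-13, -14)) = 0 + 188*(1/9 - 13 - 14) = 0 + 188*(-242/9) = 0 - 45496/9 = -45496/9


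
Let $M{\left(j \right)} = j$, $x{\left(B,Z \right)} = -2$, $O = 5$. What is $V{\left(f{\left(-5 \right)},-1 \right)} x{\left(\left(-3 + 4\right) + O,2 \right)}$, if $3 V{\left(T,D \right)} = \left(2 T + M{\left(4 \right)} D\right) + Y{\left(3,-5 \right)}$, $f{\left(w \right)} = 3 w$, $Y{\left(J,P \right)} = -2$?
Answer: $24$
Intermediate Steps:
$V{\left(T,D \right)} = - \frac{2}{3} + \frac{2 T}{3} + \frac{4 D}{3}$ ($V{\left(T,D \right)} = \frac{\left(2 T + 4 D\right) - 2}{3} = \frac{-2 + 2 T + 4 D}{3} = - \frac{2}{3} + \frac{2 T}{3} + \frac{4 D}{3}$)
$V{\left(f{\left(-5 \right)},-1 \right)} x{\left(\left(-3 + 4\right) + O,2 \right)} = \left(- \frac{2}{3} + \frac{2 \cdot 3 \left(-5\right)}{3} + \frac{4}{3} \left(-1\right)\right) \left(-2\right) = \left(- \frac{2}{3} + \frac{2}{3} \left(-15\right) - \frac{4}{3}\right) \left(-2\right) = \left(- \frac{2}{3} - 10 - \frac{4}{3}\right) \left(-2\right) = \left(-12\right) \left(-2\right) = 24$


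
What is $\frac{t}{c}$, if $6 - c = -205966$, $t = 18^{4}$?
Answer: $\frac{26244}{51493} \approx 0.50966$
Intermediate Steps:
$t = 104976$
$c = 205972$ ($c = 6 - -205966 = 6 + 205966 = 205972$)
$\frac{t}{c} = \frac{104976}{205972} = 104976 \cdot \frac{1}{205972} = \frac{26244}{51493}$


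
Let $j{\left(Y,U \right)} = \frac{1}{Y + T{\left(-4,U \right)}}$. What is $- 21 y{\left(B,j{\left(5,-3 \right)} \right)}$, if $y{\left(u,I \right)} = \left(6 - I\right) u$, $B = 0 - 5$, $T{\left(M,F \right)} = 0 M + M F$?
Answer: $\frac{10605}{17} \approx 623.82$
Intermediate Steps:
$T{\left(M,F \right)} = F M$ ($T{\left(M,F \right)} = 0 + F M = F M$)
$B = -5$ ($B = 0 - 5 = -5$)
$j{\left(Y,U \right)} = \frac{1}{Y - 4 U}$ ($j{\left(Y,U \right)} = \frac{1}{Y + U \left(-4\right)} = \frac{1}{Y - 4 U}$)
$y{\left(u,I \right)} = u \left(6 - I\right)$
$- 21 y{\left(B,j{\left(5,-3 \right)} \right)} = - 21 \left(- 5 \left(6 - \frac{1}{5 - -12}\right)\right) = - 21 \left(- 5 \left(6 - \frac{1}{5 + 12}\right)\right) = - 21 \left(- 5 \left(6 - \frac{1}{17}\right)\right) = - 21 \left(\left(-5\right) \frac{101}{17}\right) = \left(-21\right) \left(- \frac{505}{17}\right) = \frac{10605}{17}$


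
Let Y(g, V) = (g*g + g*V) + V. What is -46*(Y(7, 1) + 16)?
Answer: -3358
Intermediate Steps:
Y(g, V) = V + g² + V*g (Y(g, V) = (g² + V*g) + V = V + g² + V*g)
-46*(Y(7, 1) + 16) = -46*((1 + 7² + 1*7) + 16) = -46*((1 + 49 + 7) + 16) = -46*(57 + 16) = -46*73 = -3358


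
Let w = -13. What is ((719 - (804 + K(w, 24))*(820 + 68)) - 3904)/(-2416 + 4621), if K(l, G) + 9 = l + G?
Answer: -718913/2205 ≈ -326.04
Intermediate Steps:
K(l, G) = -9 + G + l (K(l, G) = -9 + (l + G) = -9 + (G + l) = -9 + G + l)
((719 - (804 + K(w, 24))*(820 + 68)) - 3904)/(-2416 + 4621) = ((719 - (804 + (-9 + 24 - 13))*(820 + 68)) - 3904)/(-2416 + 4621) = ((719 - (804 + 2)*888) - 3904)/2205 = ((719 - 806*888) - 3904)*(1/2205) = ((719 - 1*715728) - 3904)*(1/2205) = ((719 - 715728) - 3904)*(1/2205) = (-715009 - 3904)*(1/2205) = -718913*1/2205 = -718913/2205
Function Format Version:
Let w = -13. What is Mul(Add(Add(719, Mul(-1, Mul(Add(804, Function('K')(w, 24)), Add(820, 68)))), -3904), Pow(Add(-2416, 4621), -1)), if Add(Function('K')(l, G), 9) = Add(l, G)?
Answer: Rational(-718913, 2205) ≈ -326.04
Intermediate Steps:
Function('K')(l, G) = Add(-9, G, l) (Function('K')(l, G) = Add(-9, Add(l, G)) = Add(-9, Add(G, l)) = Add(-9, G, l))
Mul(Add(Add(719, Mul(-1, Mul(Add(804, Function('K')(w, 24)), Add(820, 68)))), -3904), Pow(Add(-2416, 4621), -1)) = Mul(Add(Add(719, Mul(-1, Mul(Add(804, Add(-9, 24, -13)), Add(820, 68)))), -3904), Pow(Add(-2416, 4621), -1)) = Mul(Add(Add(719, Mul(-1, Mul(Add(804, 2), 888))), -3904), Pow(2205, -1)) = Mul(Add(Add(719, Mul(-1, Mul(806, 888))), -3904), Rational(1, 2205)) = Mul(Add(Add(719, Mul(-1, 715728)), -3904), Rational(1, 2205)) = Mul(Add(Add(719, -715728), -3904), Rational(1, 2205)) = Mul(Add(-715009, -3904), Rational(1, 2205)) = Mul(-718913, Rational(1, 2205)) = Rational(-718913, 2205)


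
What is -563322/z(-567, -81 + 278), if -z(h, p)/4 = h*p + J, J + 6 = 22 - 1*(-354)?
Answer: -281661/222658 ≈ -1.2650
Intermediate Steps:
J = 370 (J = -6 + (22 - 1*(-354)) = -6 + (22 + 354) = -6 + 376 = 370)
z(h, p) = -1480 - 4*h*p (z(h, p) = -4*(h*p + 370) = -4*(370 + h*p) = -1480 - 4*h*p)
-563322/z(-567, -81 + 278) = -563322/(-1480 - 4*(-567)*(-81 + 278)) = -563322/(-1480 - 4*(-567)*197) = -563322/(-1480 + 446796) = -563322/445316 = -563322*1/445316 = -281661/222658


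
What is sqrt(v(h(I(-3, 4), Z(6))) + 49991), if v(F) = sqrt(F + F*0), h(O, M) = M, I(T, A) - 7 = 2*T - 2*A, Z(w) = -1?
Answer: sqrt(49991 + I) ≈ 223.59 + 0.002*I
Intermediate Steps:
I(T, A) = 7 - 2*A + 2*T (I(T, A) = 7 + (2*T - 2*A) = 7 + (-2*A + 2*T) = 7 - 2*A + 2*T)
v(F) = sqrt(F) (v(F) = sqrt(F + 0) = sqrt(F))
sqrt(v(h(I(-3, 4), Z(6))) + 49991) = sqrt(sqrt(-1) + 49991) = sqrt(I + 49991) = sqrt(49991 + I)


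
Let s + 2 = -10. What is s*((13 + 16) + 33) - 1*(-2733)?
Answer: 1989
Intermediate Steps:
s = -12 (s = -2 - 10 = -12)
s*((13 + 16) + 33) - 1*(-2733) = -12*((13 + 16) + 33) - 1*(-2733) = -12*(29 + 33) + 2733 = -12*62 + 2733 = -744 + 2733 = 1989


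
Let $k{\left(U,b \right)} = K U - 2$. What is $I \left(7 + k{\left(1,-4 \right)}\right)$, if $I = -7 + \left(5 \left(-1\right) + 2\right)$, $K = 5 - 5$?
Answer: $-50$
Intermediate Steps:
$K = 0$
$k{\left(U,b \right)} = -2$ ($k{\left(U,b \right)} = 0 U - 2 = 0 - 2 = -2$)
$I = -10$ ($I = -7 + \left(-5 + 2\right) = -7 - 3 = -10$)
$I \left(7 + k{\left(1,-4 \right)}\right) = - 10 \left(7 - 2\right) = \left(-10\right) 5 = -50$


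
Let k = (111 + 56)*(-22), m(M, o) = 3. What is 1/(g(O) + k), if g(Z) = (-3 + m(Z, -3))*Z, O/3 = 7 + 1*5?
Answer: -1/3674 ≈ -0.00027218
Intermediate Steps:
O = 36 (O = 3*(7 + 1*5) = 3*(7 + 5) = 3*12 = 36)
g(Z) = 0 (g(Z) = (-3 + 3)*Z = 0*Z = 0)
k = -3674 (k = 167*(-22) = -3674)
1/(g(O) + k) = 1/(0 - 3674) = 1/(-3674) = -1/3674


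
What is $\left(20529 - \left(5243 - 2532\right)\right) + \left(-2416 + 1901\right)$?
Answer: $17303$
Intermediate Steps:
$\left(20529 - \left(5243 - 2532\right)\right) + \left(-2416 + 1901\right) = \left(20529 - \left(5243 - 2532\right)\right) - 515 = \left(20529 - 2711\right) - 515 = 17818 - 515 = 17303$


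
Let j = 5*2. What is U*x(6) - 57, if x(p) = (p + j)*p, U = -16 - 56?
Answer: -6969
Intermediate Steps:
j = 10
U = -72
x(p) = p*(10 + p) (x(p) = (p + 10)*p = (10 + p)*p = p*(10 + p))
U*x(6) - 57 = -432*(10 + 6) - 57 = -432*16 - 57 = -72*96 - 57 = -6912 - 57 = -6969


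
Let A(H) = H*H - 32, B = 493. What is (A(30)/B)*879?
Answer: 762972/493 ≈ 1547.6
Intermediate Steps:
A(H) = -32 + H**2 (A(H) = H**2 - 32 = -32 + H**2)
(A(30)/B)*879 = ((-32 + 30**2)/493)*879 = ((-32 + 900)*(1/493))*879 = (868*(1/493))*879 = (868/493)*879 = 762972/493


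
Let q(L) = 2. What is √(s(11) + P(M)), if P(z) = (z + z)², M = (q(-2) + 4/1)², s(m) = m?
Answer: √5195 ≈ 72.076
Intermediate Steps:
M = 36 (M = (2 + 4/1)² = (2 + 4*1)² = (2 + 4)² = 6² = 36)
P(z) = 4*z² (P(z) = (2*z)² = 4*z²)
√(s(11) + P(M)) = √(11 + 4*36²) = √(11 + 4*1296) = √(11 + 5184) = √5195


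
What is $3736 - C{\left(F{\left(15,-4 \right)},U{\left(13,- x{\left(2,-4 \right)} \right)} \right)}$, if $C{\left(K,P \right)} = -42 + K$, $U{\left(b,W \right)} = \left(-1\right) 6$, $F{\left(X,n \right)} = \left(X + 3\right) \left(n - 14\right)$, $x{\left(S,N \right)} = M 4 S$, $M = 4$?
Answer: $4102$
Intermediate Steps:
$x{\left(S,N \right)} = 16 S$ ($x{\left(S,N \right)} = 4 \cdot 4 S = 16 S$)
$F{\left(X,n \right)} = \left(-14 + n\right) \left(3 + X\right)$ ($F{\left(X,n \right)} = \left(3 + X\right) \left(-14 + n\right) = \left(-14 + n\right) \left(3 + X\right)$)
$U{\left(b,W \right)} = -6$
$3736 - C{\left(F{\left(15,-4 \right)},U{\left(13,- x{\left(2,-4 \right)} \right)} \right)} = 3736 - \left(-42 + \left(-42 - 210 + 3 \left(-4\right) + 15 \left(-4\right)\right)\right) = 3736 - \left(-42 - 324\right) = 3736 - -366 = 3736 + 366 = 4102$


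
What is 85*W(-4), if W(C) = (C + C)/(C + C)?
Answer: 85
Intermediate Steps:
W(C) = 1 (W(C) = (2*C)/((2*C)) = (2*C)*(1/(2*C)) = 1)
85*W(-4) = 85*1 = 85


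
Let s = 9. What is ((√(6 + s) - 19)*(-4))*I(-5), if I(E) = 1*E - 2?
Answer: -532 + 28*√15 ≈ -423.56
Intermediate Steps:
I(E) = -2 + E (I(E) = E - 2 = -2 + E)
((√(6 + s) - 19)*(-4))*I(-5) = ((√(6 + 9) - 19)*(-4))*(-2 - 5) = ((√15 - 19)*(-4))*(-7) = ((-19 + √15)*(-4))*(-7) = (76 - 4*√15)*(-7) = -532 + 28*√15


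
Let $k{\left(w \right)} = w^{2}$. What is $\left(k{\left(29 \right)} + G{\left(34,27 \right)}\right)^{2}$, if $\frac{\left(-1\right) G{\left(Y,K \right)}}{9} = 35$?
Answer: $276676$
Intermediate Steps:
$G{\left(Y,K \right)} = -315$ ($G{\left(Y,K \right)} = \left(-9\right) 35 = -315$)
$\left(k{\left(29 \right)} + G{\left(34,27 \right)}\right)^{2} = \left(29^{2} - 315\right)^{2} = \left(841 - 315\right)^{2} = 526^{2} = 276676$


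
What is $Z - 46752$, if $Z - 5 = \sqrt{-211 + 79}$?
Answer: $-46747 + 2 i \sqrt{33} \approx -46747.0 + 11.489 i$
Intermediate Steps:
$Z = 5 + 2 i \sqrt{33}$ ($Z = 5 + \sqrt{-211 + 79} = 5 + \sqrt{-132} = 5 + 2 i \sqrt{33} \approx 5.0 + 11.489 i$)
$Z - 46752 = \left(5 + 2 i \sqrt{33}\right) - 46752 = -46747 + 2 i \sqrt{33}$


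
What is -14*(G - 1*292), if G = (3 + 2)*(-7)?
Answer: 4578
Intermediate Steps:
G = -35 (G = 5*(-7) = -35)
-14*(G - 1*292) = -14*(-35 - 1*292) = -14*(-35 - 292) = -14*(-327) = 4578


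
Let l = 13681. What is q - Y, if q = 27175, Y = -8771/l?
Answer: 371789946/13681 ≈ 27176.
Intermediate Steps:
Y = -8771/13681 ≈ -0.64111
q - Y = 27175 - 1*(-8771/13681) = 27175 + 8771/13681 = 371789946/13681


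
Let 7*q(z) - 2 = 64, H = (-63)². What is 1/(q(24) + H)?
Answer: 7/27849 ≈ 0.00025136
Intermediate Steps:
H = 3969
q(z) = 66/7 (q(z) = 2/7 + (⅐)*64 = 2/7 + 64/7 = 66/7)
1/(q(24) + H) = 1/(66/7 + 3969) = 1/(27849/7) = 7/27849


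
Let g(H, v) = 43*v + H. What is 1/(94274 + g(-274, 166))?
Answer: 1/101138 ≈ 9.8875e-6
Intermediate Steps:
g(H, v) = H + 43*v
1/(94274 + g(-274, 166)) = 1/(94274 + (-274 + 43*166)) = 1/(94274 + (-274 + 7138)) = 1/(94274 + 6864) = 1/101138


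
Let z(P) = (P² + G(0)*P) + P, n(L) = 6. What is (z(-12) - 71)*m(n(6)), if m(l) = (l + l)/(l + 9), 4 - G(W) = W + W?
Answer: 52/5 ≈ 10.400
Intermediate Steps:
G(W) = 4 - 2*W (G(W) = 4 - (W + W) = 4 - 2*W)
m(l) = 2*l/(9 + l) (m(l) = (2*l)/(9 + l) = 2*l/(9 + l))
z(P) = P² + 5*P (z(P) = (P² + (4 - 2*0)*P) + P = (P² + (4 + 0)*P) + P = (P² + 4*P) + P = P² + 5*P)
(z(-12) - 71)*m(n(6)) = (-12*(5 - 12) - 71)*(2*6/(9 + 6)) = (-12*(-7) - 71)*(2*6/15) = (84 - 71)*(2*6*(1/15)) = 13*(⅘) = 52/5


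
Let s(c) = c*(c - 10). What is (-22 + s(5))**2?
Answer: 2209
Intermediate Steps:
s(c) = c*(-10 + c)
(-22 + s(5))**2 = (-22 + 5*(-10 + 5))**2 = (-22 + 5*(-5))**2 = (-22 - 25)**2 = (-47)**2 = 2209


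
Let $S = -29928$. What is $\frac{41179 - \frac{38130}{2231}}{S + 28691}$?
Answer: $- \frac{91832219}{2759747} \approx -33.276$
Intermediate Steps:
$\frac{41179 - \frac{38130}{2231}}{S + 28691} = \frac{41179 - \frac{38130}{2231}}{-29928 + 28691} = \frac{41179 - \frac{38130}{2231}}{-1237} = \left(41179 - \frac{38130}{2231}\right) \left(- \frac{1}{1237}\right) = \frac{91832219}{2231} \left(- \frac{1}{1237}\right) = - \frac{91832219}{2759747}$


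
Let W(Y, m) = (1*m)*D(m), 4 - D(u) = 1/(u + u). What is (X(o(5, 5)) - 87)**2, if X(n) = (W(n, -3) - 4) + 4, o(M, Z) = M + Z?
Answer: 39601/4 ≈ 9900.3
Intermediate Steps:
D(u) = 4 - 1/(2*u) (D(u) = 4 - 1/(u + u) = 4 - 1/(2*u))
W(Y, m) = m*(4 - 1/(2*m)) (W(Y, m) = (1*m)*(4 - 1/(2*m)) = m*(4 - 1/(2*m)))
X(n) = -25/2 (X(n) = ((-1/2 + 4*(-3)) - 4) + 4 = ((-1/2 - 12) - 4) + 4 = (-25/2 - 4) + 4 = -33/2 + 4 = -25/2)
(X(o(5, 5)) - 87)**2 = (-25/2 - 87)**2 = (-199/2)**2 = 39601/4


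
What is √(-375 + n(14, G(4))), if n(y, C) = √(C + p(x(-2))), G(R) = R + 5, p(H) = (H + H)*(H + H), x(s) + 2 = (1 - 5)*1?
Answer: √(-375 + 3*√17) ≈ 19.043*I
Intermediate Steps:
x(s) = -6 (x(s) = -2 + (1 - 5)*1 = -2 - 4*1 = -2 - 4 = -6)
p(H) = 4*H² (p(H) = (2*H)*(2*H) = 4*H²)
G(R) = 5 + R
n(y, C) = √(144 + C) (n(y, C) = √(C + 4*(-6)²) = √(C + 4*36) = √(C + 144) = √(144 + C))
√(-375 + n(14, G(4))) = √(-375 + √(144 + (5 + 4))) = √(-375 + √(144 + 9)) = √(-375 + √153) = √(-375 + 3*√17)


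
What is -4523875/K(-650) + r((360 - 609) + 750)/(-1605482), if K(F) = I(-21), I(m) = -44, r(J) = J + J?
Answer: 3631499919331/35320604 ≈ 1.0282e+5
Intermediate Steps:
r(J) = 2*J
K(F) = -44
-4523875/K(-650) + r((360 - 609) + 750)/(-1605482) = -4523875/(-44) + (2*((360 - 609) + 750))/(-1605482) = -4523875*(-1/44) + (2*(-249 + 750))*(-1/1605482) = 4523875/44 + (2*501)*(-1/1605482) = 4523875/44 + 1002*(-1/1605482) = 4523875/44 - 501/802741 = 3631499919331/35320604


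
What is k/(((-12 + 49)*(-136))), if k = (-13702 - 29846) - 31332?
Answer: 9360/629 ≈ 14.881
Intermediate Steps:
k = -74880 (k = -43548 - 31332 = -74880)
k/(((-12 + 49)*(-136))) = -74880*(-1/(136*(-12 + 49))) = -74880/(37*(-136)) = -74880/(-5032) = -74880*(-1/5032) = 9360/629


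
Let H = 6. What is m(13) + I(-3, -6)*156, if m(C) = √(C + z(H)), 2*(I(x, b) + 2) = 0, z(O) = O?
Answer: -312 + √19 ≈ -307.64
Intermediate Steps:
I(x, b) = -2 (I(x, b) = -2 + (½)*0 = -2 + 0 = -2)
m(C) = √(6 + C) (m(C) = √(C + 6) = √(6 + C))
m(13) + I(-3, -6)*156 = √(6 + 13) - 2*156 = √19 - 312 = -312 + √19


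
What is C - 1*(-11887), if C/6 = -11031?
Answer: -54299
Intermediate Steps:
C = -66186 (C = 6*(-11031) = -66186)
C - 1*(-11887) = -66186 - 1*(-11887) = -66186 + 11887 = -54299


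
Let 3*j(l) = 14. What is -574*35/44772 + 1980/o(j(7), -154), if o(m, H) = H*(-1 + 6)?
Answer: -1649/546 ≈ -3.0201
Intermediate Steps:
j(l) = 14/3 (j(l) = (1/3)*14 = 14/3)
o(m, H) = 5*H (o(m, H) = H*5 = 5*H)
-574*35/44772 + 1980/o(j(7), -154) = -574*35/44772 + 1980/((5*(-154))) = -20090*1/44772 + 1980/(-770) = -35/78 + 1980*(-1/770) = -35/78 - 18/7 = -1649/546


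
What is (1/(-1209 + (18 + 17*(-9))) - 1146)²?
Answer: 2372293050625/1806336 ≈ 1.3133e+6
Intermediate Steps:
(1/(-1209 + (18 + 17*(-9))) - 1146)² = (1/(-1209 + (18 - 153)) - 1146)² = (1/(-1209 - 135) - 1146)² = (1/(-1344) - 1146)² = (-1/1344 - 1146)² = (-1540225/1344)² = 2372293050625/1806336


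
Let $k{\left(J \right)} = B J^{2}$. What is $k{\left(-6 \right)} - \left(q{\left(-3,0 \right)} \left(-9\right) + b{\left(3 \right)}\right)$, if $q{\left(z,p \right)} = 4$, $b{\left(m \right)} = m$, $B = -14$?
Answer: $-471$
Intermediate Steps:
$k{\left(J \right)} = - 14 J^{2}$
$k{\left(-6 \right)} - \left(q{\left(-3,0 \right)} \left(-9\right) + b{\left(3 \right)}\right) = - 14 \left(-6\right)^{2} - \left(4 \left(-9\right) + 3\right) = \left(-14\right) 36 - \left(-36 + 3\right) = -504 - -33 = -504 + 33 = -471$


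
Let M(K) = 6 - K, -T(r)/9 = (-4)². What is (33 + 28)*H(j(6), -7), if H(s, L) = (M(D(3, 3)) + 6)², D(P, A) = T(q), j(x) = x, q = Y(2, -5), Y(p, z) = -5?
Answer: 1484496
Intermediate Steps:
q = -5
T(r) = -144 (T(r) = -9*(-4)² = -9*16 = -144)
D(P, A) = -144
H(s, L) = 24336 (H(s, L) = ((6 - 1*(-144)) + 6)² = ((6 + 144) + 6)² = (150 + 6)² = 156² = 24336)
(33 + 28)*H(j(6), -7) = (33 + 28)*24336 = 61*24336 = 1484496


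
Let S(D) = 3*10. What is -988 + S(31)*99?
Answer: 1982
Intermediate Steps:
S(D) = 30
-988 + S(31)*99 = -988 + 30*99 = -988 + 2970 = 1982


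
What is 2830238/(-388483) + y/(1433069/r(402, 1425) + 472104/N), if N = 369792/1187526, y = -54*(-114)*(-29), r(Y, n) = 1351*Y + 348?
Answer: -1014176966124433126166/136993332955871942431 ≈ -7.4031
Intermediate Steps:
r(Y, n) = 348 + 1351*Y
y = -178524 (y = 6156*(-29) = -178524)
N = 61632/197921 (N = 369792*(1/1187526) = 61632/197921 ≈ 0.31140)
2830238/(-388483) + y/(1433069/r(402, 1425) + 472104/N) = 2830238/(-388483) - 178524/(1433069/(348 + 1351*402) + 472104/(61632/197921)) = 2830238*(-1/388483) - 178524/(1433069/(348 + 543102) + 472104*(197921/61632)) = -2830238/388483 - 178524/(1433069/543450 + 1297767997/856) = -2830238/388483 - 178524/352636622338357/232596600 = -2830238/388483 - 178524*232596600/352636622338357 = -2830238/388483 - 41524075418400/352636622338357 = -1014176966124433126166/136993332955871942431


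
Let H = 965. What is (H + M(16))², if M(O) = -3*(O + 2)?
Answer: 829921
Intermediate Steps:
M(O) = -6 - 3*O (M(O) = -3*(2 + O) = -6 - 3*O)
(H + M(16))² = (965 + (-6 - 3*16))² = (965 + (-6 - 48))² = (965 - 54)² = 911² = 829921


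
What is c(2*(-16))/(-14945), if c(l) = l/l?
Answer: -1/14945 ≈ -6.6912e-5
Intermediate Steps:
c(l) = 1
c(2*(-16))/(-14945) = 1/(-14945) = 1*(-1/14945) = -1/14945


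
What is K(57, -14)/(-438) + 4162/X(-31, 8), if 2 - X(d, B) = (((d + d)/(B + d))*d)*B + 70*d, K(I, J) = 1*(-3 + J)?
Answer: 5379829/3576927 ≈ 1.5040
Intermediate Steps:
K(I, J) = -3 + J
X(d, B) = 2 - 70*d - 2*B*d²/(B + d) (X(d, B) = 2 - ((((d + d)/(B + d))*d)*B + 70*d) = 2 - ((((2*d)/(B + d))*d)*B + 70*d) = 2 - (((2*d/(B + d))*d)*B + 70*d) = 2 - ((2*d²/(B + d))*B + 70*d) = 2 - (2*B*d²/(B + d) + 70*d) = 2 - (70*d + 2*B*d²/(B + d)) = 2 + (-70*d - 2*B*d²/(B + d)) = 2 - 70*d - 2*B*d²/(B + d))
K(57, -14)/(-438) + 4162/X(-31, 8) = (-3 - 14)/(-438) + 4162/((2*(8 - 31 - 35*(-31)² - 1*8*(-31)² - 35*8*(-31))/(8 - 31))) = -17*(-1/438) + 4162/((2*(8 - 31 - 35*961 - 1*8*961 + 8680)/(-23))) = 17/438 + 4162/((2*(-1/23)*(8 - 31 - 33635 - 7688 + 8680))) = 17/438 + 4162/((2*(-1/23)*(-32666))) = 17/438 + 4162/(65332/23) = 17/438 + 4162*(23/65332) = 17/438 + 47863/32666 = 5379829/3576927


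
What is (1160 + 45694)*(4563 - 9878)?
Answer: -249029010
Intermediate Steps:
(1160 + 45694)*(4563 - 9878) = 46854*(-5315) = -249029010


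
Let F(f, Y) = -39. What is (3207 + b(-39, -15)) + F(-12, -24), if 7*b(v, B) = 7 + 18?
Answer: 22201/7 ≈ 3171.6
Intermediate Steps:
b(v, B) = 25/7 (b(v, B) = (7 + 18)/7 = (⅐)*25 = 25/7)
(3207 + b(-39, -15)) + F(-12, -24) = (3207 + 25/7) - 39 = 22474/7 - 39 = 22201/7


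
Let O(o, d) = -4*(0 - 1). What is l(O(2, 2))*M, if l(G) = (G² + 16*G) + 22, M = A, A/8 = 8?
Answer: 6528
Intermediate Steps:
A = 64 (A = 8*8 = 64)
M = 64
O(o, d) = 4 (O(o, d) = -4*(-1) = 4)
l(G) = 22 + G² + 16*G
l(O(2, 2))*M = (22 + 4² + 16*4)*64 = (22 + 16 + 64)*64 = 102*64 = 6528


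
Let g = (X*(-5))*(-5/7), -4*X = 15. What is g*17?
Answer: -6375/28 ≈ -227.68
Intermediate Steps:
X = -15/4 (X = -¼*15 = -15/4 ≈ -3.7500)
g = -375/28 (g = (-15/4*(-5))*(-5/7) = 75*(-5*⅐)/4 = (75/4)*(-5/7) = -375/28 ≈ -13.393)
g*17 = -375/28*17 = -6375/28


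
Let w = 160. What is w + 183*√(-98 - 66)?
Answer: 160 + 366*I*√41 ≈ 160.0 + 2343.5*I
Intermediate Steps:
w + 183*√(-98 - 66) = 160 + 183*√(-98 - 66) = 160 + 183*√(-164) = 160 + 183*(2*I*√41) = 160 + 366*I*√41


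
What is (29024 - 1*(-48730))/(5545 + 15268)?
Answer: 77754/20813 ≈ 3.7358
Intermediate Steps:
(29024 - 1*(-48730))/(5545 + 15268) = (29024 + 48730)/20813 = 77754*(1/20813) = 77754/20813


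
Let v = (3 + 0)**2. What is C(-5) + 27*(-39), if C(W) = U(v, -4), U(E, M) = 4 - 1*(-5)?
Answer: -1044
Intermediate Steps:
v = 9 (v = 3**2 = 9)
U(E, M) = 9 (U(E, M) = 4 + 5 = 9)
C(W) = 9
C(-5) + 27*(-39) = 9 + 27*(-39) = 9 - 1053 = -1044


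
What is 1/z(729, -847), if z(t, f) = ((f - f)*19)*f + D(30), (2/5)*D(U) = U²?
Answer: 1/2250 ≈ 0.00044444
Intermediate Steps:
D(U) = 5*U²/2
z(t, f) = 2250 (z(t, f) = ((f - f)*19)*f + (5/2)*30² = (0*19)*f + (5/2)*900 = 0*f + 2250 = 0 + 2250 = 2250)
1/z(729, -847) = 1/2250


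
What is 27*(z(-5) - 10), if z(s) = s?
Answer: -405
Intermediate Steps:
27*(z(-5) - 10) = 27*(-5 - 10) = 27*(-15) = -405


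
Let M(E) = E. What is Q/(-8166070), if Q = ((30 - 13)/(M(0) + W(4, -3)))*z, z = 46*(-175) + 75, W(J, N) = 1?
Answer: 2465/148474 ≈ 0.016602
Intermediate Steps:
z = -7975 (z = -8050 + 75 = -7975)
Q = -135575 (Q = ((30 - 13)/(0 + 1))*(-7975) = (17/1)*(-7975) = (17*1)*(-7975) = 17*(-7975) = -135575)
Q/(-8166070) = -135575/(-8166070) = -135575*(-1/8166070) = 2465/148474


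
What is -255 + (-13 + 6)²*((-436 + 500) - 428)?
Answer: -18091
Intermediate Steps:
-255 + (-13 + 6)²*((-436 + 500) - 428) = -255 + (-7)²*(64 - 428) = -255 + 49*(-364) = -255 - 17836 = -18091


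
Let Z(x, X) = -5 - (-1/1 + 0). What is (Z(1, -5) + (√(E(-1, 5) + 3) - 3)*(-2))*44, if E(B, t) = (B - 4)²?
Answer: 88 - 176*√7 ≈ -377.65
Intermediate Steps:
E(B, t) = (-4 + B)²
Z(x, X) = -4 (Z(x, X) = -5 - (-1*1 + 0) = -5 - (-1 + 0) = -5 - 1*(-1) = -5 + 1 = -4)
(Z(1, -5) + (√(E(-1, 5) + 3) - 3)*(-2))*44 = (-4 + (√((-4 - 1)² + 3) - 3)*(-2))*44 = (-4 + (√((-5)² + 3) - 3)*(-2))*44 = (-4 + (√(25 + 3) - 3)*(-2))*44 = (-4 + (√28 - 3)*(-2))*44 = (-4 + (2*√7 - 3)*(-2))*44 = (-4 + (-3 + 2*√7)*(-2))*44 = (-4 + (6 - 4*√7))*44 = (2 - 4*√7)*44 = 88 - 176*√7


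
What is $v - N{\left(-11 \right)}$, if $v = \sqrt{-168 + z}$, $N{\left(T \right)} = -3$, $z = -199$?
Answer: $3 + i \sqrt{367} \approx 3.0 + 19.157 i$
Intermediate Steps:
$v = i \sqrt{367}$ ($v = \sqrt{-168 - 199} = \sqrt{-367} = i \sqrt{367} \approx 19.157 i$)
$v - N{\left(-11 \right)} = i \sqrt{367} - -3 = i \sqrt{367} + 3 = 3 + i \sqrt{367}$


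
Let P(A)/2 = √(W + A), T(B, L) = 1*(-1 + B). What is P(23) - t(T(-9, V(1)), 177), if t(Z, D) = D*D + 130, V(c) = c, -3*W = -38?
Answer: -31459 + 2*√321/3 ≈ -31447.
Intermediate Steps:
W = 38/3 (W = -⅓*(-38) = 38/3 ≈ 12.667)
T(B, L) = -1 + B
P(A) = 2*√(38/3 + A)
t(Z, D) = 130 + D² (t(Z, D) = D² + 130 = 130 + D²)
P(23) - t(T(-9, V(1)), 177) = 2*√(114 + 9*23)/3 - (130 + 177²) = 2*√(114 + 207)/3 - (130 + 31329) = 2*√321/3 - 1*31459 = 2*√321/3 - 31459 = -31459 + 2*√321/3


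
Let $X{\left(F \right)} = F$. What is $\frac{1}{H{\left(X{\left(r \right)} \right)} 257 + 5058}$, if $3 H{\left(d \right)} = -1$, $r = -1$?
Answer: $\frac{3}{14917} \approx 0.00020111$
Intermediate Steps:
$H{\left(d \right)} = - \frac{1}{3}$ ($H{\left(d \right)} = \frac{1}{3} \left(-1\right) = - \frac{1}{3}$)
$\frac{1}{H{\left(X{\left(r \right)} \right)} 257 + 5058} = \frac{1}{\left(- \frac{1}{3}\right) 257 + 5058} = \frac{1}{- \frac{257}{3} + 5058} = \frac{1}{\frac{14917}{3}} = \frac{3}{14917}$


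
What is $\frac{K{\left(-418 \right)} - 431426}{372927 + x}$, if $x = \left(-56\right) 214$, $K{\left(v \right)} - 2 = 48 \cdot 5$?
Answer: $- \frac{431184}{360943} \approx -1.1946$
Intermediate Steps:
$K{\left(v \right)} = 242$ ($K{\left(v \right)} = 2 + 48 \cdot 5 = 2 + 240 = 242$)
$x = -11984$
$\frac{K{\left(-418 \right)} - 431426}{372927 + x} = \frac{242 - 431426}{372927 - 11984} = - \frac{431184}{360943}$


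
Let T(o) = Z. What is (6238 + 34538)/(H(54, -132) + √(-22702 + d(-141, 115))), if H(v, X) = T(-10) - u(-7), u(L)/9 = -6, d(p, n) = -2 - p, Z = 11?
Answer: 662610/6697 - 30582*I*√2507/6697 ≈ 98.941 - 228.65*I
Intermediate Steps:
u(L) = -54 (u(L) = 9*(-6) = -54)
T(o) = 11
H(v, X) = 65 (H(v, X) = 11 - 1*(-54) = 11 + 54 = 65)
(6238 + 34538)/(H(54, -132) + √(-22702 + d(-141, 115))) = (6238 + 34538)/(65 + √(-22702 + (-2 - 1*(-141)))) = 40776/(65 + √(-22702 + (-2 + 141))) = 40776/(65 + √(-22702 + 139)) = 40776/(65 + √(-22563)) = 40776/(65 + 3*I*√2507)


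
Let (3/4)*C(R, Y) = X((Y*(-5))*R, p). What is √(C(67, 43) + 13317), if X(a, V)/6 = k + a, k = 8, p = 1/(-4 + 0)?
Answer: I*√101859 ≈ 319.15*I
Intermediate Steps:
p = -¼ (p = 1/(-4) = -¼ ≈ -0.25000)
X(a, V) = 48 + 6*a (X(a, V) = 6*(8 + a) = 48 + 6*a)
C(R, Y) = 64 - 40*R*Y (C(R, Y) = 4*(48 + 6*((Y*(-5))*R))/3 = 4*(48 + 6*((-5*Y)*R))/3 = 4*(48 + 6*(-5*R*Y))/3 = 4*(48 - 30*R*Y)/3 = 64 - 40*R*Y)
√(C(67, 43) + 13317) = √((64 - 40*67*43) + 13317) = √((64 - 115240) + 13317) = √(-115176 + 13317) = √(-101859) = I*√101859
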